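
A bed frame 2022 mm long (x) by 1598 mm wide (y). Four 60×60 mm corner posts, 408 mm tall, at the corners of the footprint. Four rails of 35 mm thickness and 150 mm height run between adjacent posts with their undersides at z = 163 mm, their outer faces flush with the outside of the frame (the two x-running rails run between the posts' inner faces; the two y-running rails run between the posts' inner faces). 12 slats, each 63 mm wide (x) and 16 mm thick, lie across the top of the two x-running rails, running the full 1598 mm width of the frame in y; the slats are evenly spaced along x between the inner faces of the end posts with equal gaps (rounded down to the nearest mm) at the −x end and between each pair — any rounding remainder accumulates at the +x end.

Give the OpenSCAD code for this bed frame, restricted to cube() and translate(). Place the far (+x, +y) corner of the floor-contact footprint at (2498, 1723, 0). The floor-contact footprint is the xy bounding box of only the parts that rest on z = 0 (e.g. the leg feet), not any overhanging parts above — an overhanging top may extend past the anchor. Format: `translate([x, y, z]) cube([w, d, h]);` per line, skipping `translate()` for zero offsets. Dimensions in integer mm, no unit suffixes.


// slat z = rail_z + rail_h = 163 + 150 = 313
// slat gap = ⌊(1902 − 12·63) / 13⌋ = 88
translate([476, 125, 0]) cube([60, 60, 408]);
translate([476, 1663, 0]) cube([60, 60, 408]);
translate([2438, 125, 0]) cube([60, 60, 408]);
translate([2438, 1663, 0]) cube([60, 60, 408]);
translate([536, 125, 163]) cube([1902, 35, 150]);
translate([536, 1688, 163]) cube([1902, 35, 150]);
translate([476, 185, 163]) cube([35, 1478, 150]);
translate([2463, 185, 163]) cube([35, 1478, 150]);
translate([624, 125, 313]) cube([63, 1598, 16]);
translate([775, 125, 313]) cube([63, 1598, 16]);
translate([926, 125, 313]) cube([63, 1598, 16]);
translate([1077, 125, 313]) cube([63, 1598, 16]);
translate([1228, 125, 313]) cube([63, 1598, 16]);
translate([1379, 125, 313]) cube([63, 1598, 16]);
translate([1530, 125, 313]) cube([63, 1598, 16]);
translate([1681, 125, 313]) cube([63, 1598, 16]);
translate([1832, 125, 313]) cube([63, 1598, 16]);
translate([1983, 125, 313]) cube([63, 1598, 16]);
translate([2134, 125, 313]) cube([63, 1598, 16]);
translate([2285, 125, 313]) cube([63, 1598, 16]);


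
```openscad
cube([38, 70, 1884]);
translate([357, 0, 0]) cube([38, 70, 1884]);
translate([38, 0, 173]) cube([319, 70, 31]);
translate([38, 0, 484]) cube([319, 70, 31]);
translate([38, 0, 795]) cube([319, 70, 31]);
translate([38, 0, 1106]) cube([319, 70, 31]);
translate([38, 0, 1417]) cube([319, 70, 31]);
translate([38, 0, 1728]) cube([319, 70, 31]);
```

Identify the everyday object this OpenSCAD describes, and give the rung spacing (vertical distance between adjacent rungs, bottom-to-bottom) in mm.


A ladder. The rung spacing is 311 mm.

Two tall 38×70 posts with 6 short bars between them — a ladder. Adjacent rungs sit at z = 173 and z = 484, so the spacing is 484 − 173 = 311 mm.


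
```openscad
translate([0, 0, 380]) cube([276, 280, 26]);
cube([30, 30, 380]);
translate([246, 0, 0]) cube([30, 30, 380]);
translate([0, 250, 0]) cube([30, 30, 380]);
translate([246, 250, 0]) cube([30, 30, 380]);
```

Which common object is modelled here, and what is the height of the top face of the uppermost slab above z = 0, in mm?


A stool. The seat height is 406 mm.

A 276×280×26 slab at z = 380 on four corner posts — a stool. The seat top is 380 + 26 = 406 mm.


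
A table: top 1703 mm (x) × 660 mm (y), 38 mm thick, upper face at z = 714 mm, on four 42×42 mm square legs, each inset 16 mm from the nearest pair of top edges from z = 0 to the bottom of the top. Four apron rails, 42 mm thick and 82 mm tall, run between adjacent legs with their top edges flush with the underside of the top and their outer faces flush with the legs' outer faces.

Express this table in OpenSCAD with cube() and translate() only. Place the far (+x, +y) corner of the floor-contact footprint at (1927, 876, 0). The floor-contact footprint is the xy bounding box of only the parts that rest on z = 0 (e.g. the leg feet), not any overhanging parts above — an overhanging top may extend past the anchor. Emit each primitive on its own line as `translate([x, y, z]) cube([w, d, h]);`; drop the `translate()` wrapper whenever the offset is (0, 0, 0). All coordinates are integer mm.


// leg_h = 714 - 38 = 676
// apron z = 676 - 82 = 594
translate([240, 232, 676]) cube([1703, 660, 38]);
translate([256, 248, 0]) cube([42, 42, 676]);
translate([1885, 248, 0]) cube([42, 42, 676]);
translate([256, 834, 0]) cube([42, 42, 676]);
translate([1885, 834, 0]) cube([42, 42, 676]);
translate([298, 248, 594]) cube([1587, 42, 82]);
translate([298, 834, 594]) cube([1587, 42, 82]);
translate([256, 290, 594]) cube([42, 544, 82]);
translate([1885, 290, 594]) cube([42, 544, 82]);


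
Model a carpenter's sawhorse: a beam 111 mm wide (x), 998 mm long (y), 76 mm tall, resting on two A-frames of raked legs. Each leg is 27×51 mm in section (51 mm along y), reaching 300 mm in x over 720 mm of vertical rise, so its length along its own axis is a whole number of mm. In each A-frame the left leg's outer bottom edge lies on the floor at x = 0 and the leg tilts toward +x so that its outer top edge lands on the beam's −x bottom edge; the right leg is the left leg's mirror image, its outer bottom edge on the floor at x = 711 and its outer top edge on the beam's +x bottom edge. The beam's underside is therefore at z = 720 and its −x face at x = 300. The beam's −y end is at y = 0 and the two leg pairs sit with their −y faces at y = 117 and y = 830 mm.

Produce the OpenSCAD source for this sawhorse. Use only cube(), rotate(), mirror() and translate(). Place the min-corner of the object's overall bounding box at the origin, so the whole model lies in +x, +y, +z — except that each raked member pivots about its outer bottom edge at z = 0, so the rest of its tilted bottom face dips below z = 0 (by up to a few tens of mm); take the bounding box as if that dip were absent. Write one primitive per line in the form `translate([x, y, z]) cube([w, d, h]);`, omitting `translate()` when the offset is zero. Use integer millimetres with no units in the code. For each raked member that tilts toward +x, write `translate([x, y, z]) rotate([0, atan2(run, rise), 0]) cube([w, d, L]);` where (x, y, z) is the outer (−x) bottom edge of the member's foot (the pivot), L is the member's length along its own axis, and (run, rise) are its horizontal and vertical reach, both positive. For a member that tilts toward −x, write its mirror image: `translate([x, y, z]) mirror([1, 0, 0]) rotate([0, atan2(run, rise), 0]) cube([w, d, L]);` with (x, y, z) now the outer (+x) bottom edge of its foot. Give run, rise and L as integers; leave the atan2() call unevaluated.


// leg length = √(300² + 720²) = 780
// right-leg outer foot x = 2·300 + 111 = 711
// beam min-corner = (300, 0, 720)
translate([300, 0, 720]) cube([111, 998, 76]);
translate([0, 117, 0]) rotate([0, atan2(300, 720), 0]) cube([27, 51, 780]);
translate([711, 117, 0]) mirror([1, 0, 0]) rotate([0, atan2(300, 720), 0]) cube([27, 51, 780]);
translate([0, 830, 0]) rotate([0, atan2(300, 720), 0]) cube([27, 51, 780]);
translate([711, 830, 0]) mirror([1, 0, 0]) rotate([0, atan2(300, 720), 0]) cube([27, 51, 780]);


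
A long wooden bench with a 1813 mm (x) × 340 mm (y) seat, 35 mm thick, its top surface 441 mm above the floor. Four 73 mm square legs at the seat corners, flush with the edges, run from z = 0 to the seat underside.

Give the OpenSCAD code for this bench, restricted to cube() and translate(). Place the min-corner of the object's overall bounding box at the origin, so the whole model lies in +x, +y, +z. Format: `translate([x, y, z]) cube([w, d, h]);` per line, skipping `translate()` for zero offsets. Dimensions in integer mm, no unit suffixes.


translate([0, 0, 406]) cube([1813, 340, 35]);
cube([73, 73, 406]);
translate([0, 267, 0]) cube([73, 73, 406]);
translate([1740, 0, 0]) cube([73, 73, 406]);
translate([1740, 267, 0]) cube([73, 73, 406]);


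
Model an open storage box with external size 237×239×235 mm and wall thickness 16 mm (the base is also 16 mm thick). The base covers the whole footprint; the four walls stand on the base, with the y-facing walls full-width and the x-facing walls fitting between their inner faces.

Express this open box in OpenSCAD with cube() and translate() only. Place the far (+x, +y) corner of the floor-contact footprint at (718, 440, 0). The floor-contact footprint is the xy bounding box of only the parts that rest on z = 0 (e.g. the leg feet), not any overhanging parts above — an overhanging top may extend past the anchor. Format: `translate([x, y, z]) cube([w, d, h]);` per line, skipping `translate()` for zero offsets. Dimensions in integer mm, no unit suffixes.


translate([481, 201, 0]) cube([237, 239, 16]);
translate([481, 201, 16]) cube([237, 16, 219]);
translate([481, 424, 16]) cube([237, 16, 219]);
translate([481, 217, 16]) cube([16, 207, 219]);
translate([702, 217, 16]) cube([16, 207, 219]);


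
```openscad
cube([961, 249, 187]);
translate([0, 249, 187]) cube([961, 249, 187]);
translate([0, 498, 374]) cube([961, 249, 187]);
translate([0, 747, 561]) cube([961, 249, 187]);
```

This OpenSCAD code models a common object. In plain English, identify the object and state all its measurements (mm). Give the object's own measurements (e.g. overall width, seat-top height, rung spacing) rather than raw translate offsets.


A straight staircase of 4 solid steps. Each step is 961 mm wide (x), 249 mm deep (y, the going) and 187 mm tall (the rise). The first step rests on the floor; each subsequent step sits one going further in +y and one rise higher in +z, directly behind and above the previous step with no overlap.


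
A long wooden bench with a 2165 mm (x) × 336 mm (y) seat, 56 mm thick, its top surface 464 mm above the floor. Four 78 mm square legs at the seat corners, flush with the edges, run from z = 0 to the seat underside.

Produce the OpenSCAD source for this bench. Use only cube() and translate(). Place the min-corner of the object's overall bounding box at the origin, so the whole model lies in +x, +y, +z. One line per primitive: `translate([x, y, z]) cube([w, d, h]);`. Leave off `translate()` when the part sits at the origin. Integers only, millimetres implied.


translate([0, 0, 408]) cube([2165, 336, 56]);
cube([78, 78, 408]);
translate([0, 258, 0]) cube([78, 78, 408]);
translate([2087, 0, 0]) cube([78, 78, 408]);
translate([2087, 258, 0]) cube([78, 78, 408]);


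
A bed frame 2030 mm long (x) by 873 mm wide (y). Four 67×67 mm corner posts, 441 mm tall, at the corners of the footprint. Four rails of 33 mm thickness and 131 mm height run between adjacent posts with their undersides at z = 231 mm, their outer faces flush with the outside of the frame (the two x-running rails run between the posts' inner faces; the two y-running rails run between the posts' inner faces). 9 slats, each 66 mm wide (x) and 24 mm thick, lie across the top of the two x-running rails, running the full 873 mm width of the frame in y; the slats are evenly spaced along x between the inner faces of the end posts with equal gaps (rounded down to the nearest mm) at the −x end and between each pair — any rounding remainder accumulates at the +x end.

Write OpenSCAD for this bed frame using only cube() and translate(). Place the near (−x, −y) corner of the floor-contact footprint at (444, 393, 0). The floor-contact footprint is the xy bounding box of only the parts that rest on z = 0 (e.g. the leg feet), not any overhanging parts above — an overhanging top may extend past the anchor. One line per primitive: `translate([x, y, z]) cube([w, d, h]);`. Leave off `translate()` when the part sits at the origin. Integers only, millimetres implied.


translate([444, 393, 0]) cube([67, 67, 441]);
translate([444, 1199, 0]) cube([67, 67, 441]);
translate([2407, 393, 0]) cube([67, 67, 441]);
translate([2407, 1199, 0]) cube([67, 67, 441]);
translate([511, 393, 231]) cube([1896, 33, 131]);
translate([511, 1233, 231]) cube([1896, 33, 131]);
translate([444, 460, 231]) cube([33, 739, 131]);
translate([2441, 460, 231]) cube([33, 739, 131]);
translate([641, 393, 362]) cube([66, 873, 24]);
translate([837, 393, 362]) cube([66, 873, 24]);
translate([1033, 393, 362]) cube([66, 873, 24]);
translate([1229, 393, 362]) cube([66, 873, 24]);
translate([1425, 393, 362]) cube([66, 873, 24]);
translate([1621, 393, 362]) cube([66, 873, 24]);
translate([1817, 393, 362]) cube([66, 873, 24]);
translate([2013, 393, 362]) cube([66, 873, 24]);
translate([2209, 393, 362]) cube([66, 873, 24]);


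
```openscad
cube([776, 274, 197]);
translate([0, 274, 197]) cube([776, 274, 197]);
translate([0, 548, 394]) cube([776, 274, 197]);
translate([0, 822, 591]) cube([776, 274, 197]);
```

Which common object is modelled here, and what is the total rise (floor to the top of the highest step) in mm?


A staircase. The total rise is 788 mm.

4 identical blocks, each offset up and back from the previous — a staircase. Each step is 197 mm tall and there are 4 of them, so the total rise is 4 × 197 = 788 mm.


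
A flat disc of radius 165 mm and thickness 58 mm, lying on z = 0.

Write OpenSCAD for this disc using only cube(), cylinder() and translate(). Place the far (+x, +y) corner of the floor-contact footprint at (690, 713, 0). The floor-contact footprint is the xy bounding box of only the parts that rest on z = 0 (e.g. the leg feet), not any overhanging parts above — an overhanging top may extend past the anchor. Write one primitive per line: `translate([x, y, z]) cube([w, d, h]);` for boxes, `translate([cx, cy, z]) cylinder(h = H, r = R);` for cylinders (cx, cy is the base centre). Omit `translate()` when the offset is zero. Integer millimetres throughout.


translate([525, 548, 0]) cylinder(h = 58, r = 165);


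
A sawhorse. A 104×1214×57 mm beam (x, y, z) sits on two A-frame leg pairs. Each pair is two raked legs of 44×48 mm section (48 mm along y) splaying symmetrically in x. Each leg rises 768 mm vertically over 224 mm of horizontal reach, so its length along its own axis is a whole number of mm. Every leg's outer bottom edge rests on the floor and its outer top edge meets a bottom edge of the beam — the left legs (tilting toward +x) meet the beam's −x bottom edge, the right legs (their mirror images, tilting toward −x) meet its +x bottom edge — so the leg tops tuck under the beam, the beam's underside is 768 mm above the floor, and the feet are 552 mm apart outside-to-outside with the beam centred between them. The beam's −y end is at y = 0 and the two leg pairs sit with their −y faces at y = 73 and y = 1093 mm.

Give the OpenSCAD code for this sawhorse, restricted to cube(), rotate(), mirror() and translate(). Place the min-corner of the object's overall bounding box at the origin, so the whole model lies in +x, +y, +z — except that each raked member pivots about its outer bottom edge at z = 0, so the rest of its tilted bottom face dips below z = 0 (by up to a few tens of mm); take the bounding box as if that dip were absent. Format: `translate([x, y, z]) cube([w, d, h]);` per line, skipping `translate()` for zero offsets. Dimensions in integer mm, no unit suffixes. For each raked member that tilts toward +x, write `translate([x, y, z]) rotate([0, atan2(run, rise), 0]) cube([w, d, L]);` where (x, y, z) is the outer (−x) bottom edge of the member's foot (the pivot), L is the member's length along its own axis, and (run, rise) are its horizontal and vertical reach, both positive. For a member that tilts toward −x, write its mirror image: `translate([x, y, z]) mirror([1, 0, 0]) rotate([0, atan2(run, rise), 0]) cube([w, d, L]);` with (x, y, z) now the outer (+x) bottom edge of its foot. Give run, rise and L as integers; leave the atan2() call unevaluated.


translate([224, 0, 768]) cube([104, 1214, 57]);
translate([0, 73, 0]) rotate([0, atan2(224, 768), 0]) cube([44, 48, 800]);
translate([552, 73, 0]) mirror([1, 0, 0]) rotate([0, atan2(224, 768), 0]) cube([44, 48, 800]);
translate([0, 1093, 0]) rotate([0, atan2(224, 768), 0]) cube([44, 48, 800]);
translate([552, 1093, 0]) mirror([1, 0, 0]) rotate([0, atan2(224, 768), 0]) cube([44, 48, 800]);


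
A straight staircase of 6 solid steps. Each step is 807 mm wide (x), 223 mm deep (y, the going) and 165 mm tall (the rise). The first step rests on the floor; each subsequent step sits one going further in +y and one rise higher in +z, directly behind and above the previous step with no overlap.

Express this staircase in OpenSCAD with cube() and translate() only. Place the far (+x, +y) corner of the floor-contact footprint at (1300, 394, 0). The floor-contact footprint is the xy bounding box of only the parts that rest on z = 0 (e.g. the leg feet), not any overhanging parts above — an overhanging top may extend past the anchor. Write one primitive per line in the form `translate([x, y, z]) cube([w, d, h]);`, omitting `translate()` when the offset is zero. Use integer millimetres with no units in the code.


translate([493, 171, 0]) cube([807, 223, 165]);
translate([493, 394, 165]) cube([807, 223, 165]);
translate([493, 617, 330]) cube([807, 223, 165]);
translate([493, 840, 495]) cube([807, 223, 165]);
translate([493, 1063, 660]) cube([807, 223, 165]);
translate([493, 1286, 825]) cube([807, 223, 165]);


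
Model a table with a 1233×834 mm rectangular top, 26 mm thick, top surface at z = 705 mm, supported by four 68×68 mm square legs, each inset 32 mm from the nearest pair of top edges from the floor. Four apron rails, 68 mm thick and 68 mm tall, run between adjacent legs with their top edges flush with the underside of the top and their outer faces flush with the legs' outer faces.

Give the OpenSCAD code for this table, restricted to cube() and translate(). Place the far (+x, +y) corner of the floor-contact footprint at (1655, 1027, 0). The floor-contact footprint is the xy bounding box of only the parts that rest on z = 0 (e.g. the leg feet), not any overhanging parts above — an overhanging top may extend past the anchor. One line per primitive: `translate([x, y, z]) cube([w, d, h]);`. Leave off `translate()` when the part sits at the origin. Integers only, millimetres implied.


translate([454, 225, 679]) cube([1233, 834, 26]);
translate([486, 257, 0]) cube([68, 68, 679]);
translate([1587, 257, 0]) cube([68, 68, 679]);
translate([486, 959, 0]) cube([68, 68, 679]);
translate([1587, 959, 0]) cube([68, 68, 679]);
translate([554, 257, 611]) cube([1033, 68, 68]);
translate([554, 959, 611]) cube([1033, 68, 68]);
translate([486, 325, 611]) cube([68, 634, 68]);
translate([1587, 325, 611]) cube([68, 634, 68]);


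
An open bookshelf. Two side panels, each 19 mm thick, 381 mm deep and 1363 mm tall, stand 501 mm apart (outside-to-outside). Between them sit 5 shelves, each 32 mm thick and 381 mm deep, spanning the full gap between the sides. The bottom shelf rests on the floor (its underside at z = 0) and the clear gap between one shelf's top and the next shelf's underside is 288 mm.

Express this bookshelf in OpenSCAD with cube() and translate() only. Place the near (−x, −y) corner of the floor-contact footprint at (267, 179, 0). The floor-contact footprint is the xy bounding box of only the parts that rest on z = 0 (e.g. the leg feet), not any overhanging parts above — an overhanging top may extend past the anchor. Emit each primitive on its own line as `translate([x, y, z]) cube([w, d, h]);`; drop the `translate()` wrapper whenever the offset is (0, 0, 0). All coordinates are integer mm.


translate([267, 179, 0]) cube([19, 381, 1363]);
translate([749, 179, 0]) cube([19, 381, 1363]);
translate([286, 179, 0]) cube([463, 381, 32]);
translate([286, 179, 320]) cube([463, 381, 32]);
translate([286, 179, 640]) cube([463, 381, 32]);
translate([286, 179, 960]) cube([463, 381, 32]);
translate([286, 179, 1280]) cube([463, 381, 32]);


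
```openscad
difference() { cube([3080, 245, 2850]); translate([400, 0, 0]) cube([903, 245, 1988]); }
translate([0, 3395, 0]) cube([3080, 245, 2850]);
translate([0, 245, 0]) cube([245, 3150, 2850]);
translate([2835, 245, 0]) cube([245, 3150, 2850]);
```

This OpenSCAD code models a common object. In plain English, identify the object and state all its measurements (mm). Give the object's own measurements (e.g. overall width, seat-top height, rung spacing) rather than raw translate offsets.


A single room: four walls, each 2850 mm tall and 245 mm thick, enclosing an outside footprint 3080×3640 mm (x × y), no floor or roof. The front and back walls (−y and +y sides) run the full x-width; the side walls fit between their inner faces. A door opening 903 mm wide and 1988 mm tall is cut through the front wall from the floor up, its −x edge 400 mm from the wall's −x end.


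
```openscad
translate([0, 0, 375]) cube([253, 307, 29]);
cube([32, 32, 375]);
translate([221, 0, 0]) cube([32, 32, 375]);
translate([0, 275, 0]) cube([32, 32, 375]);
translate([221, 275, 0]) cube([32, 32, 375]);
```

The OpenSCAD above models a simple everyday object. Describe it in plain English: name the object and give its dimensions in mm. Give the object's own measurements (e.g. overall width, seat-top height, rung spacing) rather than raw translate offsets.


A four-legged stool. The seat is a 253×307×29 mm slab whose top surface is at z = 404 mm; four square legs, each 32×32 mm in cross-section, run from the floor (z = 0) to the underside of the seat, each flush with a corner of the seat.


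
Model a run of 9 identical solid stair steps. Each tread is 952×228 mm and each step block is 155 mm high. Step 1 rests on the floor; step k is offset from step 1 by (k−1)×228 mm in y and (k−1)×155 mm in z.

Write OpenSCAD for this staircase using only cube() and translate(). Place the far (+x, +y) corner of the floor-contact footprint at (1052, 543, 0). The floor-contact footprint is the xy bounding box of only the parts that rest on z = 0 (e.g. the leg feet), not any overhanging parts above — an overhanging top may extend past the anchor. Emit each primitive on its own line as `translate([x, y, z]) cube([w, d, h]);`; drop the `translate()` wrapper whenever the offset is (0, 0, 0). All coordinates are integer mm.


translate([100, 315, 0]) cube([952, 228, 155]);
translate([100, 543, 155]) cube([952, 228, 155]);
translate([100, 771, 310]) cube([952, 228, 155]);
translate([100, 999, 465]) cube([952, 228, 155]);
translate([100, 1227, 620]) cube([952, 228, 155]);
translate([100, 1455, 775]) cube([952, 228, 155]);
translate([100, 1683, 930]) cube([952, 228, 155]);
translate([100, 1911, 1085]) cube([952, 228, 155]);
translate([100, 2139, 1240]) cube([952, 228, 155]);


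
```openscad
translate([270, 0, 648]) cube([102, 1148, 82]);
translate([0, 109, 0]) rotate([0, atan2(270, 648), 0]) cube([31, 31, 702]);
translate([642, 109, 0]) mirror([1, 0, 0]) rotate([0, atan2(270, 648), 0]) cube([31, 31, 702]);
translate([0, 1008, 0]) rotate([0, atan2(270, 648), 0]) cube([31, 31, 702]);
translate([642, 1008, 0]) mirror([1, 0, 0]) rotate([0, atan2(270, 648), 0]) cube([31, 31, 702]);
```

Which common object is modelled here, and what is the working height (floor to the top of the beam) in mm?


A sawhorse. The overall height is 730 mm.

A beam across two mirrored pairs of raked legs — a sawhorse. The beam's underside is at z = 648 (matching the legs' vertical rise in atan2(270, 648)) and the beam is 82 mm tall, so its top is at 648 + 82 = 730 mm. The raked legs top out at the beam's underside, so that is the highest point.


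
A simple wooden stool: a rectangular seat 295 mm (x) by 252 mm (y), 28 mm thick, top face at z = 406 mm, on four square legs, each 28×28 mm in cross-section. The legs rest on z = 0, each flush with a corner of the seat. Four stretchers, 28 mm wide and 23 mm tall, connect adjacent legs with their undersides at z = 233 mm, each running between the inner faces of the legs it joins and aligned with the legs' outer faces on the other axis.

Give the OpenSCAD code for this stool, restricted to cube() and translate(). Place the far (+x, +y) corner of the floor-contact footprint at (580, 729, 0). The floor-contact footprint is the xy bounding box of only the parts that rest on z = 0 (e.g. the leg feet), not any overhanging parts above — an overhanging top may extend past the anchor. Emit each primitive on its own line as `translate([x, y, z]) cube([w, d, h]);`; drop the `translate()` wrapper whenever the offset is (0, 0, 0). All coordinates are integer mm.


// leg_h = 406 - 28 = 378
// stretcher span = 295 - 2*28 = 239
translate([285, 477, 378]) cube([295, 252, 28]);
translate([285, 477, 0]) cube([28, 28, 378]);
translate([552, 477, 0]) cube([28, 28, 378]);
translate([285, 701, 0]) cube([28, 28, 378]);
translate([552, 701, 0]) cube([28, 28, 378]);
translate([313, 477, 233]) cube([239, 28, 23]);
translate([313, 701, 233]) cube([239, 28, 23]);
translate([285, 505, 233]) cube([28, 196, 23]);
translate([552, 505, 233]) cube([28, 196, 23]);


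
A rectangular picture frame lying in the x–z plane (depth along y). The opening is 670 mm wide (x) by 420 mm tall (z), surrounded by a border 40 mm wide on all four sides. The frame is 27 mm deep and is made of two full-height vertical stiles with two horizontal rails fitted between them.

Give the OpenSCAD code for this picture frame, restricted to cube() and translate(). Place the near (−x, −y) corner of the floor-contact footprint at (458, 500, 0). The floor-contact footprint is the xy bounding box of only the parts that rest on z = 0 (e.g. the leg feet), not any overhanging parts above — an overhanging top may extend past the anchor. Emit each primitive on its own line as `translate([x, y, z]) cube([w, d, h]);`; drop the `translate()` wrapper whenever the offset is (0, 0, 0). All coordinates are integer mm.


translate([458, 500, 0]) cube([40, 27, 500]);
translate([1168, 500, 0]) cube([40, 27, 500]);
translate([498, 500, 0]) cube([670, 27, 40]);
translate([498, 500, 460]) cube([670, 27, 40]);


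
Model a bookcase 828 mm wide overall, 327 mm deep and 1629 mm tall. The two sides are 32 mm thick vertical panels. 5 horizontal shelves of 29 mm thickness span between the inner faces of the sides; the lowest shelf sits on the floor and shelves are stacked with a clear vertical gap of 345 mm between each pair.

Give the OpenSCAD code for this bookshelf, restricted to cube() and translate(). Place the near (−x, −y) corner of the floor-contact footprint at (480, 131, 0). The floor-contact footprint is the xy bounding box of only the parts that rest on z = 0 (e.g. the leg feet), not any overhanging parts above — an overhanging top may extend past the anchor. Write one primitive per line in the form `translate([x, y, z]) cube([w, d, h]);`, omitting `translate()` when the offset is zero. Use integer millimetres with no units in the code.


translate([480, 131, 0]) cube([32, 327, 1629]);
translate([1276, 131, 0]) cube([32, 327, 1629]);
translate([512, 131, 0]) cube([764, 327, 29]);
translate([512, 131, 374]) cube([764, 327, 29]);
translate([512, 131, 748]) cube([764, 327, 29]);
translate([512, 131, 1122]) cube([764, 327, 29]);
translate([512, 131, 1496]) cube([764, 327, 29]);


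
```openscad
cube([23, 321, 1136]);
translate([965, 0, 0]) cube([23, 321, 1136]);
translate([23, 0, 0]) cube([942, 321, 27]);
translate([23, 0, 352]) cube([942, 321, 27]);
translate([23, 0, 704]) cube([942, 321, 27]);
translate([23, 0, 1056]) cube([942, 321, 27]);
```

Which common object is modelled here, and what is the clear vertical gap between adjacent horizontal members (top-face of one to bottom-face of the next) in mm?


A bookshelf. The clear shelf gap is 325 mm.

Two tall side panels with 4 horizontal boards between them — a bookshelf. The first two shelf undersides are at z = 0 and z = 352; with shelf thickness 27, the clear gap is 352 − 0 − 27 = 325 mm.


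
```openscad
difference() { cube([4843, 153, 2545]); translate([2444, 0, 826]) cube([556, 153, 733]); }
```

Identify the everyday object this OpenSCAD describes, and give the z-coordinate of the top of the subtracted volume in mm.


A wall with a window opening. The window head height is 1559 mm.

A wall with a rectangular opening subtracted — a window. Sill at z = 826, opening 733 mm tall, so the head is at 826 + 733 = 1559 mm.


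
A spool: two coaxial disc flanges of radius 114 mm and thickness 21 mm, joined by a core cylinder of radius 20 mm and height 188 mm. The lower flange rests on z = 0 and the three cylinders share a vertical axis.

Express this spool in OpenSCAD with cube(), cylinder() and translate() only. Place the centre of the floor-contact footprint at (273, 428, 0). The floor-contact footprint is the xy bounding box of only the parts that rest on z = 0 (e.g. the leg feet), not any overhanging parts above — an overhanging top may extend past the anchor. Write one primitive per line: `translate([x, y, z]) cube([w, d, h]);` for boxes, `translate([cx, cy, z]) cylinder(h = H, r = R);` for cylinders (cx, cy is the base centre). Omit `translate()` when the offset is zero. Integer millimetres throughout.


translate([273, 428, 0]) cylinder(h = 21, r = 114);
translate([273, 428, 21]) cylinder(h = 188, r = 20);
translate([273, 428, 209]) cylinder(h = 21, r = 114);


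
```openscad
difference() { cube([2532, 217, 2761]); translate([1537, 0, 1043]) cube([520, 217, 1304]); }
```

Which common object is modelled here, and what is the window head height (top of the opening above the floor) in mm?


A wall with a window opening. The window head height is 2347 mm.

A wall with a rectangular opening subtracted — a window. Sill at z = 1043, opening 1304 mm tall, so the head is at 1043 + 1304 = 2347 mm.


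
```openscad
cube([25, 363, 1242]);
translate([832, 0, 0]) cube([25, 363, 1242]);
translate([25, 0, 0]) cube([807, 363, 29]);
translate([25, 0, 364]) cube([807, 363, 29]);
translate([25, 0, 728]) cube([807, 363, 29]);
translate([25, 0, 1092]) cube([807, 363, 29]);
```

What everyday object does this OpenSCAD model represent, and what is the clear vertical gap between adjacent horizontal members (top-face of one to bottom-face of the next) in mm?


A bookshelf. The clear shelf gap is 335 mm.

Two tall side panels with 4 horizontal boards between them — a bookshelf. The first two shelf undersides are at z = 0 and z = 364; with shelf thickness 29, the clear gap is 364 − 0 − 29 = 335 mm.


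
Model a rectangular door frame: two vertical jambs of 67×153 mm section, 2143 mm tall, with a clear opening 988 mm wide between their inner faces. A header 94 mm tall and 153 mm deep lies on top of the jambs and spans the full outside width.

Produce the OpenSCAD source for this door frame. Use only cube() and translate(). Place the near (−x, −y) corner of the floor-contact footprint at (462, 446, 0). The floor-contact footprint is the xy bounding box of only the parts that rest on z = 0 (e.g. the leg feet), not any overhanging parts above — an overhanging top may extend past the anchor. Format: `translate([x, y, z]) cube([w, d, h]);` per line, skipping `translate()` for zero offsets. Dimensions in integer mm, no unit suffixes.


translate([462, 446, 0]) cube([67, 153, 2143]);
translate([1517, 446, 0]) cube([67, 153, 2143]);
translate([462, 446, 2143]) cube([1122, 153, 94]);


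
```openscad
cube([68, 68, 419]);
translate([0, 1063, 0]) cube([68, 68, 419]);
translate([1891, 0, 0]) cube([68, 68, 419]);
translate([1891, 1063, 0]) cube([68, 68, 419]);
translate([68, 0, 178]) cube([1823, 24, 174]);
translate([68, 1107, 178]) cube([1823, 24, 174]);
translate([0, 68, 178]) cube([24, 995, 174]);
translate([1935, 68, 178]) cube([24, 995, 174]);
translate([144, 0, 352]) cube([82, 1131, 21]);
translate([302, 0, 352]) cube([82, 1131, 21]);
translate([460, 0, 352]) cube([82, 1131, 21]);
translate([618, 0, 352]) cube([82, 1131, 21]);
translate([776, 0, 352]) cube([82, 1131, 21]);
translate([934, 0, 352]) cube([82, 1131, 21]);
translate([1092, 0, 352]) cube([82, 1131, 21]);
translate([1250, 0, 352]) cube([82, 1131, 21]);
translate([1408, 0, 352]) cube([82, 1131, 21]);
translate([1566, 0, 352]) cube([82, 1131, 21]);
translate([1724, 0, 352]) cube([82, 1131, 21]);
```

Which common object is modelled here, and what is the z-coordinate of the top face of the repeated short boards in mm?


A bed frame. The slat-top height is 373 mm.

Four posts, four rails, and a row of slats — a bed frame. Slats sit on the rails at z = 178 + 174 = 352; with slat thickness 21, the top is 373 mm.


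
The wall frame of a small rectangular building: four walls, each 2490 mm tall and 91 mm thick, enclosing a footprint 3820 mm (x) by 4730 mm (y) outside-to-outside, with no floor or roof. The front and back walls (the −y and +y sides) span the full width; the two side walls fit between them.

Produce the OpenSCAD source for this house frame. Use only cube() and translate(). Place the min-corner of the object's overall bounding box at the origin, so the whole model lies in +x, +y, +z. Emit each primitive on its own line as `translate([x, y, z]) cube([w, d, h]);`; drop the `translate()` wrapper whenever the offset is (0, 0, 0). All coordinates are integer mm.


cube([3820, 91, 2490]);
translate([0, 4639, 0]) cube([3820, 91, 2490]);
translate([0, 91, 0]) cube([91, 4548, 2490]);
translate([3729, 91, 0]) cube([91, 4548, 2490]);


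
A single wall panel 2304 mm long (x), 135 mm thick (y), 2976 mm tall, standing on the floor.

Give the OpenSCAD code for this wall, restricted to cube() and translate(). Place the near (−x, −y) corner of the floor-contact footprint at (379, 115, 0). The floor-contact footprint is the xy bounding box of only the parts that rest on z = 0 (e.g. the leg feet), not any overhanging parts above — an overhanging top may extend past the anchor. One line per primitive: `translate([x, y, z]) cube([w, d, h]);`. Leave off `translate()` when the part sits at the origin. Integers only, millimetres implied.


translate([379, 115, 0]) cube([2304, 135, 2976]);


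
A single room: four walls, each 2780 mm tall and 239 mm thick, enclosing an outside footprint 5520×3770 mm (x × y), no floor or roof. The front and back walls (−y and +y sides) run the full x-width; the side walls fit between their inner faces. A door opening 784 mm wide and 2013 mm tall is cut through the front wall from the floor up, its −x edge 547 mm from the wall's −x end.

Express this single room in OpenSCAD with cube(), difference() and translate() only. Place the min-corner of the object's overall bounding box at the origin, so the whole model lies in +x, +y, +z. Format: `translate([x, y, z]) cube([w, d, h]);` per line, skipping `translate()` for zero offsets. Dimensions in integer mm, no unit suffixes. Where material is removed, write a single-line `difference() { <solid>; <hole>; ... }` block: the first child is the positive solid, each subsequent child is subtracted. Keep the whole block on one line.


difference() { cube([5520, 239, 2780]); translate([547, 0, 0]) cube([784, 239, 2013]); }
translate([0, 3531, 0]) cube([5520, 239, 2780]);
translate([0, 239, 0]) cube([239, 3292, 2780]);
translate([5281, 239, 0]) cube([239, 3292, 2780]);


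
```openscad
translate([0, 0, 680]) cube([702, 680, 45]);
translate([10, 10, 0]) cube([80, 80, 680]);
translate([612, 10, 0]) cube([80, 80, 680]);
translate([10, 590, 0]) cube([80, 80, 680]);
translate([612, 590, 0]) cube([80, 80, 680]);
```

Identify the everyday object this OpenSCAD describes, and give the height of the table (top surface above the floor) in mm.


A table. The table height is 725 mm.

A 702×680×45 slab sits at z = 680 on four 80 mm square posts — a table. The top surface is at 680 + 45 = 725 mm.


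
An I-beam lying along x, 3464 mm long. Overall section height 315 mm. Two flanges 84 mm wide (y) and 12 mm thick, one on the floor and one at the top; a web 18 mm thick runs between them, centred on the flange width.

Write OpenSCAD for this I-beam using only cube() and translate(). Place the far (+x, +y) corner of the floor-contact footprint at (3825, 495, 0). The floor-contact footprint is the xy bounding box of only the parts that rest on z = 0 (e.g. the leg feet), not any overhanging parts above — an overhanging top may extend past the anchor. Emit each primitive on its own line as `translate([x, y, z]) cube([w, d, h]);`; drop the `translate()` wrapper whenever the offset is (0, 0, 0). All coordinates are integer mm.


translate([361, 411, 0]) cube([3464, 84, 12]);
translate([361, 444, 12]) cube([3464, 18, 291]);
translate([361, 411, 303]) cube([3464, 84, 12]);


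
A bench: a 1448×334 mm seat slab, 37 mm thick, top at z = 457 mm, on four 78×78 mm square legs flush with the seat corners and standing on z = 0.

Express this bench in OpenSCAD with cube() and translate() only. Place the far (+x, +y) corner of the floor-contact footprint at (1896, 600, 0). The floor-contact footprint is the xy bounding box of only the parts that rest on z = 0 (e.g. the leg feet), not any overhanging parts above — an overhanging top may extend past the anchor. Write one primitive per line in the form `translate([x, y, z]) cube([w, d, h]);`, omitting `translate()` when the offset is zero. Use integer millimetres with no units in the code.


// leg_h = 457 − 37 = 420
translate([448, 266, 420]) cube([1448, 334, 37]);
translate([448, 266, 0]) cube([78, 78, 420]);
translate([448, 522, 0]) cube([78, 78, 420]);
translate([1818, 266, 0]) cube([78, 78, 420]);
translate([1818, 522, 0]) cube([78, 78, 420]);


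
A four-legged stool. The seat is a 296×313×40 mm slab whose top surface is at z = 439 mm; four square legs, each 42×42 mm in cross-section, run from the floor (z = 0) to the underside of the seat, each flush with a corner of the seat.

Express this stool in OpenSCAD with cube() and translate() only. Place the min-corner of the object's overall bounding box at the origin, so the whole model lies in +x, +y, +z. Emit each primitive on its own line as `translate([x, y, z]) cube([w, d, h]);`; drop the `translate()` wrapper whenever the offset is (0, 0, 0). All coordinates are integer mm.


// leg_h = 439 - 40 = 399
translate([0, 0, 399]) cube([296, 313, 40]);
cube([42, 42, 399]);
translate([254, 0, 0]) cube([42, 42, 399]);
translate([0, 271, 0]) cube([42, 42, 399]);
translate([254, 271, 0]) cube([42, 42, 399]);


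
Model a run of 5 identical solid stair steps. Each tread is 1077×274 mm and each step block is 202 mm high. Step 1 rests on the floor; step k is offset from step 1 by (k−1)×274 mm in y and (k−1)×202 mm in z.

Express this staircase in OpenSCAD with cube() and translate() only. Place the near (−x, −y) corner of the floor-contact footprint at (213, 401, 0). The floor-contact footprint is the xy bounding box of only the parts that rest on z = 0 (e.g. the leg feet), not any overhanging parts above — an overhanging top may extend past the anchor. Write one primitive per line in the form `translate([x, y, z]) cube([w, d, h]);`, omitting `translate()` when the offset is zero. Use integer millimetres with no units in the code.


translate([213, 401, 0]) cube([1077, 274, 202]);
translate([213, 675, 202]) cube([1077, 274, 202]);
translate([213, 949, 404]) cube([1077, 274, 202]);
translate([213, 1223, 606]) cube([1077, 274, 202]);
translate([213, 1497, 808]) cube([1077, 274, 202]);


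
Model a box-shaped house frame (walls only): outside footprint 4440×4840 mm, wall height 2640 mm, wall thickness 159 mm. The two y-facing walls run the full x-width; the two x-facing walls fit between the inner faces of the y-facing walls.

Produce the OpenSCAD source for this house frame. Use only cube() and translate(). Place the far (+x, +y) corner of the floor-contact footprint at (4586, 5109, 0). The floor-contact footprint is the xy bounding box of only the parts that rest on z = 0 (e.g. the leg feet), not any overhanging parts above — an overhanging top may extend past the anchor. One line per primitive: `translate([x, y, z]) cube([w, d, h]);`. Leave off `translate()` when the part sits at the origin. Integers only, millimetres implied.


translate([146, 269, 0]) cube([4440, 159, 2640]);
translate([146, 4950, 0]) cube([4440, 159, 2640]);
translate([146, 428, 0]) cube([159, 4522, 2640]);
translate([4427, 428, 0]) cube([159, 4522, 2640]);
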